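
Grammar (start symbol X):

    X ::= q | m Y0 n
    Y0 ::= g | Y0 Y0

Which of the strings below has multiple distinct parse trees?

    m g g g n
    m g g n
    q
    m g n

m g g g n: 2 trees
m g g n: 1 tree
q: 1 tree
m g n: 1 tree

m g g g n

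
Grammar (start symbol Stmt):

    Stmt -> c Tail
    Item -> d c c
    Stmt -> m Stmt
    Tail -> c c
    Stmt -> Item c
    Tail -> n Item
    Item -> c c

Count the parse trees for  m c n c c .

1

Parse trees for m c n c c:
  [Stmt m [Stmt c [Tail n [Item c c]]]]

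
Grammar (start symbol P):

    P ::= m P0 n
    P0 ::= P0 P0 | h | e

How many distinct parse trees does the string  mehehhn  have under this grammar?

14

Parse trees for mehehhn (showing first 6 of 14):
  [P m [P0 [P0 e] [P0 [P0 h] [P0 [P0 e] [P0 [P0 h] [P0 h]]]]] n]
  [P m [P0 [P0 e] [P0 [P0 h] [P0 [P0 [P0 e] [P0 h]] [P0 h]]]] n]
  [P m [P0 [P0 e] [P0 [P0 [P0 h] [P0 e]] [P0 [P0 h] [P0 h]]]] n]
  [P m [P0 [P0 e] [P0 [P0 [P0 h] [P0 [P0 e] [P0 h]]] [P0 h]]] n]
  [P m [P0 [P0 e] [P0 [P0 [P0 [P0 h] [P0 e]] [P0 h]] [P0 h]]] n]
  [P m [P0 [P0 [P0 e] [P0 h]] [P0 [P0 e] [P0 [P0 h] [P0 h]]]] n]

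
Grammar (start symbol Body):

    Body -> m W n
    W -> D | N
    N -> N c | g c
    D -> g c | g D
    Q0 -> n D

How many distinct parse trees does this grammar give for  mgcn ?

Parse trees for mgcn:
  [Body m [W [D g c]] n]
  [Body m [W [N g c]] n]

2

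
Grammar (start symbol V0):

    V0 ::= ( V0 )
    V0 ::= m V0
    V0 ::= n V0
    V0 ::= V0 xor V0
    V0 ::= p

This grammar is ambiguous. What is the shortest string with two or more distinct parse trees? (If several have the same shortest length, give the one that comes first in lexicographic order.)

m p xor p

length 1: no string has ≥2 trees
length 2: no string has ≥2 trees
length 3: no string has ≥2 trees
length 4: m p xor p has 2 parse trees

Two derivations of m p xor p:
  V0 ⇒ m V0 ⇒ m V0 xor V0 ⇒ m p xor V0 ⇒ m p xor p
  V0 ⇒ V0 xor V0 ⇒ m V0 xor V0 ⇒ m p xor V0 ⇒ m p xor p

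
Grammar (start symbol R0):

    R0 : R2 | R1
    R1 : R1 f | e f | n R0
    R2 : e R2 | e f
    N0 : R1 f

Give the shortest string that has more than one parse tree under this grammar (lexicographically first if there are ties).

length 2: e f has 2 parse trees

Two derivations of e f:
  R0 ⇒ R2 ⇒ e f
  R0 ⇒ R1 ⇒ e f

e f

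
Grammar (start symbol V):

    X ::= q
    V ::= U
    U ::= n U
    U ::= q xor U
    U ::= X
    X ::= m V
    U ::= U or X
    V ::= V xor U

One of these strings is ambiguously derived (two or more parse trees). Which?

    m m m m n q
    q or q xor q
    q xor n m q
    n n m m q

m m m m n q: 1 tree
q or q xor q: 1 tree
q xor n m q: 2 trees
n n m m q: 1 tree

q xor n m q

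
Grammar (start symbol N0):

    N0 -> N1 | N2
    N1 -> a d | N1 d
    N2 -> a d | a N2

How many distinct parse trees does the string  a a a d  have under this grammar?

1

Parse trees for a a a d:
  [N0 [N2 a [N2 a [N2 a d]]]]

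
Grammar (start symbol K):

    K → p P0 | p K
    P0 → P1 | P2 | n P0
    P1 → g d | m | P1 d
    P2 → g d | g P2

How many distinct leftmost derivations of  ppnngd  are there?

2

Parse trees for ppnngd:
  [K p [K p [P0 n [P0 n [P0 [P1 g d]]]]]]
  [K p [K p [P0 n [P0 n [P0 [P2 g d]]]]]]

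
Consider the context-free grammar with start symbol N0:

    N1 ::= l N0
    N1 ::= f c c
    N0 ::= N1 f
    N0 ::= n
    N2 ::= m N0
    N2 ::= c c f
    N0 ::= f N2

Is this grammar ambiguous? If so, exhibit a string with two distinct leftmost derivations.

Witness: f c c f

Derivation 1: N0 ⇒ N1 f ⇒ f c c f
Derivation 2: N0 ⇒ f N2 ⇒ f c c f

Two distinct leftmost derivations for the same string.

Ambiguous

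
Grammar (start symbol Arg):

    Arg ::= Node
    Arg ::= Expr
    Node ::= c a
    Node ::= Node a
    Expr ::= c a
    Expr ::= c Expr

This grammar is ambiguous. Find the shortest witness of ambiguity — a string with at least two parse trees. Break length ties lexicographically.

c a

length 2: c a has 2 parse trees

Two derivations of c a:
  Arg ⇒ Node ⇒ c a
  Arg ⇒ Expr ⇒ c a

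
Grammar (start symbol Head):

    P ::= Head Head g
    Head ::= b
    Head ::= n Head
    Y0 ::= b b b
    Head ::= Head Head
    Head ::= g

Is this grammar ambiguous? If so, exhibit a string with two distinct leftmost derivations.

Witness: b b b

Derivation 1: Head ⇒ Head Head ⇒ b Head ⇒ b Head Head ⇒ b b Head ⇒ b b b
Derivation 2: Head ⇒ Head Head ⇒ Head Head Head ⇒ b Head Head ⇒ b b Head ⇒ b b b

Two distinct leftmost derivations for the same string.

Ambiguous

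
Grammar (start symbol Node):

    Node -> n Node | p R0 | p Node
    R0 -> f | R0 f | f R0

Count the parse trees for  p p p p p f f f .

4

Parse trees for p p p p p f f f:
  [Node p [Node p [Node p [Node p [Node p [R0 [R0 [R0 f] f] f]]]]]]
  [Node p [Node p [Node p [Node p [Node p [R0 [R0 f [R0 f]] f]]]]]]
  [Node p [Node p [Node p [Node p [Node p [R0 f [R0 [R0 f] f]]]]]]]
  [Node p [Node p [Node p [Node p [Node p [R0 f [R0 f [R0 f]]]]]]]]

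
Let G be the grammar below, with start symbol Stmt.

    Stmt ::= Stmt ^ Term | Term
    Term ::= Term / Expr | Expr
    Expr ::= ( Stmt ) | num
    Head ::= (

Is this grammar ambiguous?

Unambiguous

Only Stmt, Term, Expr are reachable from Stmt; ignoring the rest: The grammar is stratified — Stmt handles '^' (left-recursive), Term handles '/', Expr atoms. Each operator has a fixed associativity and precedence level, so every string has one parse.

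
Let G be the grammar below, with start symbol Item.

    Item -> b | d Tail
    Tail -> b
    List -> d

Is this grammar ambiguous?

Unambiguous

(List is unreachable from Item, so its rules don't affect L(Item).) Restricted to the reachable nonterminals, every rule has the form A → t or A → t B, and no two rules for the same A share a first terminal. The grammar encodes a DFA — one run per string.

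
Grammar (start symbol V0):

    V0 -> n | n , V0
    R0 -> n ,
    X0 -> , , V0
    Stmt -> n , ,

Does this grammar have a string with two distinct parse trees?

Only V0 is reachable from V0; ignoring the rest: Right-recursive list with a separator: after each atom, whether the separator follows determines the rule. One parse per string.

Unambiguous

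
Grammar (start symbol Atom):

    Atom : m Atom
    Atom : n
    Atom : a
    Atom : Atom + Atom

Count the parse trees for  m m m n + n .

4

Parse trees for m m m n + n:
  [Atom m [Atom m [Atom m [Atom [Atom n] + [Atom n]]]]]
  [Atom m [Atom m [Atom [Atom m [Atom n]] + [Atom n]]]]
  [Atom m [Atom [Atom m [Atom m [Atom n]]] + [Atom n]]]
  [Atom [Atom m [Atom m [Atom m [Atom n]]]] + [Atom n]]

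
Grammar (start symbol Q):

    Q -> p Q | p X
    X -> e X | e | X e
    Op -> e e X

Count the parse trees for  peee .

Parse trees for peee:
  [Q p [X e [X e [X e]]]]
  [Q p [X e [X [X e] e]]]
  [Q p [X [X e [X e]] e]]
  [Q p [X [X [X e] e] e]]

4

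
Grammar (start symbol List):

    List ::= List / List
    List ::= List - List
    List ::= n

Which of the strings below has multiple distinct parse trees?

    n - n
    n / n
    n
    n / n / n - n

n / n / n - n

n - n: 1 tree
n / n: 1 tree
n: 1 tree
n / n / n - n: 5 trees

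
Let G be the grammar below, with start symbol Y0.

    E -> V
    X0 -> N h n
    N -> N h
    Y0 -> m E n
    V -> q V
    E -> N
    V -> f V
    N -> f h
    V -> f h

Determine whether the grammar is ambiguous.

Ambiguous

Witness: m f h n

Derivation 1: Y0 ⇒ m E n ⇒ m V n ⇒ m f h n
Derivation 2: Y0 ⇒ m E n ⇒ m N n ⇒ m f h n

Two distinct leftmost derivations for the same string.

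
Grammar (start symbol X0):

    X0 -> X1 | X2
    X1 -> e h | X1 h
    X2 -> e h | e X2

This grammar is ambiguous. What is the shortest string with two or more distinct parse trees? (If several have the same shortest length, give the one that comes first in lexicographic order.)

e h

length 2: e h has 2 parse trees

Two derivations of e h:
  X0 ⇒ X1 ⇒ e h
  X0 ⇒ X2 ⇒ e h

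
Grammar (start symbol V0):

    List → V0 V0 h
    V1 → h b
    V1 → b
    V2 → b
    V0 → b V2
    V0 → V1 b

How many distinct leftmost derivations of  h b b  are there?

1

Parse trees for h b b:
  [V0 [V1 h b] b]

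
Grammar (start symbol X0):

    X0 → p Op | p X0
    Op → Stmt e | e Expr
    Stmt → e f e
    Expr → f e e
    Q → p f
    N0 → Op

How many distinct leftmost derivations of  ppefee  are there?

Parse trees for ppefee:
  [X0 p [X0 p [Op [Stmt e f e] e]]]
  [X0 p [X0 p [Op e [Expr f e e]]]]

2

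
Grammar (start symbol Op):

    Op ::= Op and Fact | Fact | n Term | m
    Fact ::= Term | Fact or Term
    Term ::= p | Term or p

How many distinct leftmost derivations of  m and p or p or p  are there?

4

Parse trees for m and p or p or p:
  [Op [Op m] and [Fact [Term [Term [Term p] or p] or p]]]
  [Op [Op m] and [Fact [Fact [Term p]] or [Term [Term p] or p]]]
  [Op [Op m] and [Fact [Fact [Term [Term p] or p]] or [Term p]]]
  [Op [Op m] and [Fact [Fact [Fact [Term p]] or [Term p]] or [Term p]]]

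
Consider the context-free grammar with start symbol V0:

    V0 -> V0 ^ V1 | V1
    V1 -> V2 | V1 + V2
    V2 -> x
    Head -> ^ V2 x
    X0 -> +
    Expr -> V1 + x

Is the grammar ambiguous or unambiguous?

Only V0, V1, V2 are reachable from V0; ignoring the rest: This is a standard precedence ladder (V0 over V1 over V2), with each level left-recursive on its own operator ('^' at V0, '+' at V1). That structure is LR(1), hence unambiguous.

Unambiguous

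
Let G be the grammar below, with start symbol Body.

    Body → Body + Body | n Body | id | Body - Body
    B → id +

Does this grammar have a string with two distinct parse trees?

Ambiguous

Witness: n id + id

Derivation 1: Body ⇒ Body + Body ⇒ n Body + Body ⇒ n id + Body ⇒ n id + id
Derivation 2: Body ⇒ n Body ⇒ n Body + Body ⇒ n id + Body ⇒ n id + id

Two distinct leftmost derivations for the same string.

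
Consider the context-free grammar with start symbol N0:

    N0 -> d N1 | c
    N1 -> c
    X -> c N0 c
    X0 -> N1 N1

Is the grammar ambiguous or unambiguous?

Unambiguous

Only N0, N1 are reachable from N0; ignoring the rest: Each reachable nonterminal has at most one production per leading terminal, and all productions are right-linear; the derivation is determined token-by-token.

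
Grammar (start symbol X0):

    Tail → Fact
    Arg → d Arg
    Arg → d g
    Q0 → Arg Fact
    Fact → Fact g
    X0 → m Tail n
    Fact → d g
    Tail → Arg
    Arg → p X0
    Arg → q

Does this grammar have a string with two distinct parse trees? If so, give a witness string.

Witness: m d g n

Derivation 1: X0 ⇒ m Tail n ⇒ m Fact n ⇒ m d g n
Derivation 2: X0 ⇒ m Tail n ⇒ m Arg n ⇒ m d g n

Two distinct leftmost derivations for the same string.

Ambiguous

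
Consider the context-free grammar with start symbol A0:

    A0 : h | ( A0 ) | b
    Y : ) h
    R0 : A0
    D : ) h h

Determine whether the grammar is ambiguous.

Only A0 is reachable from A0; ignoring the rest: Each string is a nest of matched brackets around a single atom. An opening bracket forces the recursive rule; an atom forces the base rule.

Unambiguous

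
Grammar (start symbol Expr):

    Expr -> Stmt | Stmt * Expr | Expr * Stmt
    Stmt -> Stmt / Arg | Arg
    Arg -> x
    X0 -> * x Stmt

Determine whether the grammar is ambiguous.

Ambiguous

Witness: x * x

Derivation 1: Expr ⇒ Stmt * Expr ⇒ Arg * Expr ⇒ x * Expr ⇒ x * Stmt ⇒ x * Arg ⇒ x * x
Derivation 2: Expr ⇒ Expr * Stmt ⇒ Stmt * Stmt ⇒ Arg * Stmt ⇒ x * Stmt ⇒ x * Arg ⇒ x * x

Two distinct leftmost derivations for the same string.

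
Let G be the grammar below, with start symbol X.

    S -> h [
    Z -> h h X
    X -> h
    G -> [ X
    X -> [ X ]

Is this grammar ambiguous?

(G, S, Z are unreachable from X, so their rules don't affect L(X).) L(X) is { openⁿ atom closeⁿ : n ≥ 0 }. The bracket depth fixes n, and the derivation is forced at every step.

Unambiguous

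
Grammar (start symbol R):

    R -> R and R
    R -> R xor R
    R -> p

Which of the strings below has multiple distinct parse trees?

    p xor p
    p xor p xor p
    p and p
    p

p xor p: 1 tree
p xor p xor p: 2 trees
p and p: 1 tree
p: 1 tree

p xor p xor p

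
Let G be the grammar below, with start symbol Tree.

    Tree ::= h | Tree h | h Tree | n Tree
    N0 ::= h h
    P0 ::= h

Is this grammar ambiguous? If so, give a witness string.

Witness: h h

Derivation 1: Tree ⇒ Tree h ⇒ h h
Derivation 2: Tree ⇒ h Tree ⇒ h h

Two distinct leftmost derivations for the same string.

Ambiguous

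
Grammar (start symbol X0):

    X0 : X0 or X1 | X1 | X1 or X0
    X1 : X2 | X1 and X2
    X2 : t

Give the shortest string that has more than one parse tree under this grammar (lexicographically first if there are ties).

t or t

length 1: no string has ≥2 trees
length 3: t or t has 2 parse trees

Two derivations of t or t:
  X0 ⇒ X0 or X1 ⇒ X1 or X1 ⇒ X2 or X1 ⇒ t or X1 ⇒ t or X2 ⇒ t or t
  X0 ⇒ X1 or X0 ⇒ X2 or X0 ⇒ t or X0 ⇒ t or X1 ⇒ t or X2 ⇒ t or t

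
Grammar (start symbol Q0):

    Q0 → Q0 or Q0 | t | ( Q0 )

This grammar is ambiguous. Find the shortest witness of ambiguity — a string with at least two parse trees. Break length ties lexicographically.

length 1: no string has ≥2 trees
length 3: no string has ≥2 trees
length 5: t or t or t has 2 parse trees

Two derivations of t or t or t:
  Q0 ⇒ Q0 or Q0 ⇒ Q0 or Q0 or Q0 ⇒ t or Q0 or Q0 ⇒ t or t or Q0 ⇒ t or t or t
  Q0 ⇒ Q0 or Q0 ⇒ t or Q0 ⇒ t or Q0 or Q0 ⇒ t or t or Q0 ⇒ t or t or t

t or t or t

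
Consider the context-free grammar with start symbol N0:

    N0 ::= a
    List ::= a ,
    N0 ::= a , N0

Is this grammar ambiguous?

(List is unreachable from N0, so its rules don't affect L(N0).) The reachable grammar is A → atom sep A | atom. Each atom is followed by either the separator (recurse) or end-of-string (stop) — no choice point.

Unambiguous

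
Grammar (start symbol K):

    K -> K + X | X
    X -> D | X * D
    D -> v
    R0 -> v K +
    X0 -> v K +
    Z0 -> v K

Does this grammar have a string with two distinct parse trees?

(R0, X0, Z0 are unreachable from K, so their rules don't affect L(K).) This is a standard precedence ladder (K over X over D), with each level left-recursive on its own operator ('+' at K, '*' at X). That structure is LR(1), hence unambiguous.

Unambiguous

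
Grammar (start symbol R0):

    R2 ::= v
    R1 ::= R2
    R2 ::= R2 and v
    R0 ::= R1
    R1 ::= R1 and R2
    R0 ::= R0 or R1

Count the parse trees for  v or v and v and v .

4

Parse trees for v or v and v and v:
  [R0 [R0 [R1 [R2 v]]] or [R1 [R2 [R2 [R2 v] and v] and v]]]
  [R0 [R0 [R1 [R2 v]]] or [R1 [R1 [R2 v]] and [R2 [R2 v] and v]]]
  [R0 [R0 [R1 [R2 v]]] or [R1 [R1 [R2 [R2 v] and v]] and [R2 v]]]
  [R0 [R0 [R1 [R2 v]]] or [R1 [R1 [R1 [R2 v]] and [R2 v]] and [R2 v]]]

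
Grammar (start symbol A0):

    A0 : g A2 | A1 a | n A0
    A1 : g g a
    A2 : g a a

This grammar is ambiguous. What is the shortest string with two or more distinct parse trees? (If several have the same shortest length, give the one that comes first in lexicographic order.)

length 4: g g a a has 2 parse trees

Two derivations of g g a a:
  A0 ⇒ g A2 ⇒ g g a a
  A0 ⇒ A1 a ⇒ g g a a

g g a a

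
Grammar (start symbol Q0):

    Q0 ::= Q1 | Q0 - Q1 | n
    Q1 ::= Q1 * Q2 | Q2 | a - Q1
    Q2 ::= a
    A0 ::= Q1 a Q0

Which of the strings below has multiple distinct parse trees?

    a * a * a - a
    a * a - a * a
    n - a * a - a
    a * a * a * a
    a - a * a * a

a * a * a - a: 1 tree
a * a - a * a: 1 tree
n - a * a - a: 1 tree
a * a * a * a: 1 tree
a - a * a * a: 4 trees

a - a * a * a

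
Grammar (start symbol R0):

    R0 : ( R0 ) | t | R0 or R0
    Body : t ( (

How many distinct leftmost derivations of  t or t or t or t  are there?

Parse trees for t or t or t or t:
  [R0 [R0 t] or [R0 [R0 t] or [R0 [R0 t] or [R0 t]]]]
  [R0 [R0 t] or [R0 [R0 [R0 t] or [R0 t]] or [R0 t]]]
  [R0 [R0 [R0 t] or [R0 t]] or [R0 [R0 t] or [R0 t]]]
  [R0 [R0 [R0 t] or [R0 [R0 t] or [R0 t]]] or [R0 t]]
  [R0 [R0 [R0 [R0 t] or [R0 t]] or [R0 t]] or [R0 t]]

5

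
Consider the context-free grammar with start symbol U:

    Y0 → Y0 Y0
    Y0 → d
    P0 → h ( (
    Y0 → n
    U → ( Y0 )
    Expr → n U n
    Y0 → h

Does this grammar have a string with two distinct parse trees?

Witness: ( d d d )

Derivation 1: U ⇒ ( Y0 ) ⇒ ( Y0 Y0 ) ⇒ ( Y0 Y0 Y0 ) ⇒ ( d Y0 Y0 ) ⇒ ( d d Y0 ) ⇒ ( d d d )
Derivation 2: U ⇒ ( Y0 ) ⇒ ( Y0 Y0 ) ⇒ ( d Y0 ) ⇒ ( d Y0 Y0 ) ⇒ ( d d Y0 ) ⇒ ( d d d )

Two distinct leftmost derivations for the same string.

Ambiguous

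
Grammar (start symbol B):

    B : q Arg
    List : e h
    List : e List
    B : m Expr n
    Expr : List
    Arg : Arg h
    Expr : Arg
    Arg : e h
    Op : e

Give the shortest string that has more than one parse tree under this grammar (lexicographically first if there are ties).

length 3: no string has ≥2 trees
length 4: m e h n has 2 parse trees

Two derivations of m e h n:
  B ⇒ m Expr n ⇒ m List n ⇒ m e h n
  B ⇒ m Expr n ⇒ m Arg n ⇒ m e h n

m e h n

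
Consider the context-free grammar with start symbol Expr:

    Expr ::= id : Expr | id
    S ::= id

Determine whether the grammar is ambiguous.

(S is unreachable from Expr, so its rules don't affect L(Expr).) The reachable grammar is A → atom sep A | atom. Each atom is followed by either the separator (recurse) or end-of-string (stop) — no choice point.

Unambiguous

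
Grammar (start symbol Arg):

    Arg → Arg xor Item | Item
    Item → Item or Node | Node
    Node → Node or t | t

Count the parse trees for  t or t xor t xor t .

Parse trees for t or t xor t xor t:
  [Arg [Arg [Arg [Item [Item [Node t]] or [Node t]]] xor [Item [Node t]]] xor [Item [Node t]]]
  [Arg [Arg [Arg [Item [Node [Node t] or t]]] xor [Item [Node t]]] xor [Item [Node t]]]

2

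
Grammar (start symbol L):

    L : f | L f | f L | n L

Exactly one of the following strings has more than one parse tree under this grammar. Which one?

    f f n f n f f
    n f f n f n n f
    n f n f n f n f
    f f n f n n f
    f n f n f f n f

f f n f n f f

f f n f n f f: 7 trees
n f f n f n n f: 1 tree
n f n f n f n f: 1 tree
f f n f n n f: 1 tree
f n f n f f n f: 1 tree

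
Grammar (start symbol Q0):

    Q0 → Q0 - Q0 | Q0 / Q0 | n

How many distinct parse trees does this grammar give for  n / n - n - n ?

Parse trees for n / n - n - n:
  [Q0 [Q0 [Q0 n] / [Q0 n]] - [Q0 [Q0 n] - [Q0 n]]]
  [Q0 [Q0 [Q0 [Q0 n] / [Q0 n]] - [Q0 n]] - [Q0 n]]
  [Q0 [Q0 [Q0 n] / [Q0 [Q0 n] - [Q0 n]]] - [Q0 n]]
  [Q0 [Q0 n] / [Q0 [Q0 n] - [Q0 [Q0 n] - [Q0 n]]]]
  [Q0 [Q0 n] / [Q0 [Q0 [Q0 n] - [Q0 n]] - [Q0 n]]]

5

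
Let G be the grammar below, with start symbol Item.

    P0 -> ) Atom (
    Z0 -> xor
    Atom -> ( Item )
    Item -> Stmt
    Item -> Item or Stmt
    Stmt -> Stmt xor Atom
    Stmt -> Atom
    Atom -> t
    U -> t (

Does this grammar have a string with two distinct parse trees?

Unambiguous

(Z0, U, P0 are unreachable from Item, so their rules don't affect L(Item).) The grammar is stratified — Item handles 'or' (left-recursive), Stmt handles 'xor', Atom atoms. Each operator has a fixed associativity and precedence level, so every string has one parse.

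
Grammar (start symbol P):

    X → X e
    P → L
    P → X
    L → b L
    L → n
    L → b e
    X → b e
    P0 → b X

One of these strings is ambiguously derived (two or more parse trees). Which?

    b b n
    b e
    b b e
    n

b b n: 1 tree
b e: 2 trees
b b e: 1 tree
n: 1 tree

b e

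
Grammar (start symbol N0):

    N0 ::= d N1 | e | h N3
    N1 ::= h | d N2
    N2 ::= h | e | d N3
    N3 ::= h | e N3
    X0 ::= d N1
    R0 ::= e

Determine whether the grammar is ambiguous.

(X0, R0 are unreachable from N0, so their rules don't affect L(N0).) The reachable rules are right-linear with at most one rule per (nonterminal, next-terminal) pair. Each input token forces the next rule, so parsing is deterministic.

Unambiguous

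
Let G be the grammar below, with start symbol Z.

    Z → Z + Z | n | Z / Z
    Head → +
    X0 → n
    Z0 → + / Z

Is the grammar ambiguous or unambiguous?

Witness: n + n + n

Derivation 1: Z ⇒ Z + Z ⇒ Z + Z + Z ⇒ n + Z + Z ⇒ n + n + Z ⇒ n + n + n
Derivation 2: Z ⇒ Z + Z ⇒ n + Z ⇒ n + Z + Z ⇒ n + n + Z ⇒ n + n + n

Two distinct leftmost derivations for the same string.

Ambiguous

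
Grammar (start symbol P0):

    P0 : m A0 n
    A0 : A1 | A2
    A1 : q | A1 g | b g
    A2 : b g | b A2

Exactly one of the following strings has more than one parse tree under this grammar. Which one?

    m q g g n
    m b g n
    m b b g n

m b g n

m q g g n: 1 tree
m b g n: 2 trees
m b b g n: 1 tree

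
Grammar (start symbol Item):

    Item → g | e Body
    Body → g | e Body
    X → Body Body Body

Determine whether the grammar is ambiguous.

Only Item, Body are reachable from Item; ignoring the rest: The reachable rules are right-linear with at most one rule per (nonterminal, next-terminal) pair. Each input token forces the next rule, so parsing is deterministic.

Unambiguous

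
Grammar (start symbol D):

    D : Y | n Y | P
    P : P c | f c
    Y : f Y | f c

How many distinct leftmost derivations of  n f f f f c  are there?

Parse trees for n f f f f c:
  [D n [Y f [Y f [Y f [Y f c]]]]]

1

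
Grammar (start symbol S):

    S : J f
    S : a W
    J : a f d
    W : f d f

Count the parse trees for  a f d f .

Parse trees for a f d f:
  [S [J a f d] f]
  [S a [W f d f]]

2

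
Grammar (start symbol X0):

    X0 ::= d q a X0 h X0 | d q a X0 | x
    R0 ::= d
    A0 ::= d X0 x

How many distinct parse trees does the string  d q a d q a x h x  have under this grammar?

Parse trees for d q a d q a x h x:
  [X0 d q a [X0 d q a [X0 x]] h [X0 x]]
  [X0 d q a [X0 d q a [X0 x] h [X0 x]]]

2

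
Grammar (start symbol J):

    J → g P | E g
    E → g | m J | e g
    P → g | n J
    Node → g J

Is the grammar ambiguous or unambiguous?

Ambiguous

Witness: g g

Derivation 1: J ⇒ g P ⇒ g g
Derivation 2: J ⇒ E g ⇒ g g

Two distinct leftmost derivations for the same string.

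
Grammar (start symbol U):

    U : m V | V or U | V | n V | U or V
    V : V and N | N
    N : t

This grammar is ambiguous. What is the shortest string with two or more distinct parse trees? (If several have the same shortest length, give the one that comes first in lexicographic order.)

t or t

length 1: no string has ≥2 trees
length 2: no string has ≥2 trees
length 3: t or t has 2 parse trees

Two derivations of t or t:
  U ⇒ V or U ⇒ N or U ⇒ t or U ⇒ t or V ⇒ t or N ⇒ t or t
  U ⇒ U or V ⇒ V or V ⇒ N or V ⇒ t or V ⇒ t or N ⇒ t or t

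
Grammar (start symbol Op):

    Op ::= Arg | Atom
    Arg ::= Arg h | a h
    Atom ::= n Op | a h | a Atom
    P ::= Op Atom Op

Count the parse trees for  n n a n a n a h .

Parse trees for n n a n a n a h:
  [Op [Atom n [Op [Atom n [Op [Atom a [Atom n [Op [Atom a [Atom n [Op [Arg a h]]]]]]]]]]]]
  [Op [Atom n [Op [Atom n [Op [Atom a [Atom n [Op [Atom a [Atom n [Op [Atom a h]]]]]]]]]]]]

2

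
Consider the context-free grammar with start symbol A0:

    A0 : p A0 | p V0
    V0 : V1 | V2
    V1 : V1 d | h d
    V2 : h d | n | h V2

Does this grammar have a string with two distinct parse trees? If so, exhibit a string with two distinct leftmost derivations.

Witness: p h d

Derivation 1: A0 ⇒ p V0 ⇒ p V1 ⇒ p h d
Derivation 2: A0 ⇒ p V0 ⇒ p V2 ⇒ p h d

Two distinct leftmost derivations for the same string.

Ambiguous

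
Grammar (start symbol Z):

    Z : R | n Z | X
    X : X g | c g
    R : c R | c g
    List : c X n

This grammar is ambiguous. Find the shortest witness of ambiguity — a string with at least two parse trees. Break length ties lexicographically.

length 2: c g has 2 parse trees

Two derivations of c g:
  Z ⇒ R ⇒ c g
  Z ⇒ X ⇒ c g

c g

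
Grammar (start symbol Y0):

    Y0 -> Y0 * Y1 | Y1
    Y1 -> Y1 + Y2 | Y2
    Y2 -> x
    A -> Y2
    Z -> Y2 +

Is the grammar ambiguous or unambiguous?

Unambiguous

Only Y0, Y1, Y2 are reachable from Y0; ignoring the rest: The grammar is stratified — Y0 handles '*' (left-recursive), Y1 handles '+', Y2 atoms. Each operator has a fixed associativity and precedence level, so every string has one parse.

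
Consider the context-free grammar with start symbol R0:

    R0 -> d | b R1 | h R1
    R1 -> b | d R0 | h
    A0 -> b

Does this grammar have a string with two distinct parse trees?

Unambiguous

(A0 is unreachable from R0, so its rules don't affect L(R0).) Restricted to the reachable nonterminals, every rule has the form A → t or A → t B, and no two rules for the same A share a first terminal. The grammar encodes a DFA — one run per string.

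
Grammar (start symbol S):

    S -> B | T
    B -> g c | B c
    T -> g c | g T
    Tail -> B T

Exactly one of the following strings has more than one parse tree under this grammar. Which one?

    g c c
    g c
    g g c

g c c: 1 tree
g c: 2 trees
g g c: 1 tree

g c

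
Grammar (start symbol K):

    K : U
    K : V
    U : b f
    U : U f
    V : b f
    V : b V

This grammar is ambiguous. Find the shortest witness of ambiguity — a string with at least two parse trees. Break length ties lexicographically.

b f

length 2: b f has 2 parse trees

Two derivations of b f:
  K ⇒ U ⇒ b f
  K ⇒ V ⇒ b f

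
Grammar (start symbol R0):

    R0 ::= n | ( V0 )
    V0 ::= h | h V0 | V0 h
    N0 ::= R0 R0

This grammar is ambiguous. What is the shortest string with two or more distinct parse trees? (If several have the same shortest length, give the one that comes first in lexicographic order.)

( h h )

length 1: no string has ≥2 trees
length 3: no string has ≥2 trees
length 4: ( h h ) has 2 parse trees

Two derivations of ( h h ):
  R0 ⇒ ( V0 ) ⇒ ( h V0 ) ⇒ ( h h )
  R0 ⇒ ( V0 ) ⇒ ( V0 h ) ⇒ ( h h )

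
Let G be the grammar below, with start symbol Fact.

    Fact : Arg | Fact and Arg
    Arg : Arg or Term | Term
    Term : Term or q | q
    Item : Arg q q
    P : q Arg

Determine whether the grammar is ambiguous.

Ambiguous

Witness: q or q

Derivation 1: Fact ⇒ Arg ⇒ Arg or Term ⇒ Term or Term ⇒ q or Term ⇒ q or q
Derivation 2: Fact ⇒ Arg ⇒ Term ⇒ Term or q ⇒ q or q

Two distinct leftmost derivations for the same string.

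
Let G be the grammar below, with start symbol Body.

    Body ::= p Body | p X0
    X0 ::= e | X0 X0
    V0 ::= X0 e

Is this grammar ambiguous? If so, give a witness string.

Ambiguous

Witness: p e e e

Derivation 1: Body ⇒ p X0 ⇒ p X0 X0 ⇒ p e X0 ⇒ p e X0 X0 ⇒ p e e X0 ⇒ p e e e
Derivation 2: Body ⇒ p X0 ⇒ p X0 X0 ⇒ p X0 X0 X0 ⇒ p e X0 X0 ⇒ p e e X0 ⇒ p e e e

Two distinct leftmost derivations for the same string.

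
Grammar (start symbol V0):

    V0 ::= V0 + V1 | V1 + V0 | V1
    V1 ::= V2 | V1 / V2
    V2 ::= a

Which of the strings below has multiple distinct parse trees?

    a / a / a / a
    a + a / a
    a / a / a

a + a / a

a / a / a / a: 1 tree
a + a / a: 2 trees
a / a / a: 1 tree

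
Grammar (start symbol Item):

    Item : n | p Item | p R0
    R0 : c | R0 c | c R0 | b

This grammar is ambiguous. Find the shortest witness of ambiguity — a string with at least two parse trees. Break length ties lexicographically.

length 1: no string has ≥2 trees
length 2: no string has ≥2 trees
length 3: p c c has 2 parse trees

Two derivations of p c c:
  Item ⇒ p R0 ⇒ p R0 c ⇒ p c c
  Item ⇒ p R0 ⇒ p c R0 ⇒ p c c

p c c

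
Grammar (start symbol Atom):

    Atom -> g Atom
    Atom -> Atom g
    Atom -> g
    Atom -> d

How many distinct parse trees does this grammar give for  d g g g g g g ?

1

Parse trees for d g g g g g g:
  [Atom [Atom [Atom [Atom [Atom [Atom [Atom d] g] g] g] g] g] g]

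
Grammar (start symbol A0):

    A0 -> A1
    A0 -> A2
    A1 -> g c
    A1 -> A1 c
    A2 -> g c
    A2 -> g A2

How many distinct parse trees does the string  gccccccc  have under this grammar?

Parse trees for gccccccc:
  [A0 [A1 [A1 [A1 [A1 [A1 [A1 [A1 g c] c] c] c] c] c] c]]

1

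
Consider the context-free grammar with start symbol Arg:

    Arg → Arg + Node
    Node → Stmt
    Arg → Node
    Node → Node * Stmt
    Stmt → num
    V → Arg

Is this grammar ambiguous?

Only Arg, Node, Stmt are reachable from Arg; ignoring the rest: This is a standard precedence ladder (Arg over Node over Stmt), with each level left-recursive on its own operator ('+' at Arg, '*' at Node). That structure is LR(1), hence unambiguous.

Unambiguous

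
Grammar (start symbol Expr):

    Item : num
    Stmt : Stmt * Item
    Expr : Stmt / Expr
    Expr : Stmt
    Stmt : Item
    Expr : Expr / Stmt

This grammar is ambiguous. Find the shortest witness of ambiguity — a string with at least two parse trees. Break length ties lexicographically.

num / num

length 1: no string has ≥2 trees
length 3: num / num has 2 parse trees

Two derivations of num / num:
  Expr ⇒ Stmt / Expr ⇒ Item / Expr ⇒ num / Expr ⇒ num / Stmt ⇒ num / Item ⇒ num / num
  Expr ⇒ Expr / Stmt ⇒ Stmt / Stmt ⇒ Item / Stmt ⇒ num / Stmt ⇒ num / Item ⇒ num / num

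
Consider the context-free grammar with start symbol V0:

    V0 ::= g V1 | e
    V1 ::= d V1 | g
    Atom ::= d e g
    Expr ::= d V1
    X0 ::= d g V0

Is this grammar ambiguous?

(Atom, Expr, X0 are unreachable from V0, so their rules don't affect L(V0).) Each reachable nonterminal has at most one production per leading terminal, and all productions are right-linear; the derivation is determined token-by-token.

Unambiguous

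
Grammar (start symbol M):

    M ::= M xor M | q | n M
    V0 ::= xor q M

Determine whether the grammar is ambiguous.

Witness: n q xor q

Derivation 1: M ⇒ M xor M ⇒ n M xor M ⇒ n q xor M ⇒ n q xor q
Derivation 2: M ⇒ n M ⇒ n M xor M ⇒ n q xor M ⇒ n q xor q

Two distinct leftmost derivations for the same string.

Ambiguous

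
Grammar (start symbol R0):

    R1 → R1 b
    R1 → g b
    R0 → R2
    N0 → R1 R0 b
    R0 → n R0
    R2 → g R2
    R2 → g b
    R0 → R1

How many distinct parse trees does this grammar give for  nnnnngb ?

Parse trees for nnnnngb:
  [R0 n [R0 n [R0 n [R0 n [R0 n [R0 [R2 g b]]]]]]]
  [R0 n [R0 n [R0 n [R0 n [R0 n [R0 [R1 g b]]]]]]]

2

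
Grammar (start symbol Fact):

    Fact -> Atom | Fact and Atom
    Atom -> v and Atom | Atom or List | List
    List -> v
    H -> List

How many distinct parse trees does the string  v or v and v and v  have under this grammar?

2

Parse trees for v or v and v and v:
  [Fact [Fact [Atom [Atom [List v]] or [List v]]] and [Atom v and [Atom [List v]]]]
  [Fact [Fact [Fact [Atom [Atom [List v]] or [List v]]] and [Atom [List v]]] and [Atom [List v]]]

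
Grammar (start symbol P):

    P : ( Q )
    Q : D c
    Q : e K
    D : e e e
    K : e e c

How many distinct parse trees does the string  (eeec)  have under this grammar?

Parse trees for (eeec):
  [P ( [Q [D e e e] c] )]
  [P ( [Q e [K e e c]] )]

2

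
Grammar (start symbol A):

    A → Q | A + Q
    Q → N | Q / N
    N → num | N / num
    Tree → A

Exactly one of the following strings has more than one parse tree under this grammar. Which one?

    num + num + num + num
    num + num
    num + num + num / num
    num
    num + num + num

num + num + num + num: 1 tree
num + num: 1 tree
num + num + num / num: 2 trees
num: 1 tree
num + num + num: 1 tree

num + num + num / num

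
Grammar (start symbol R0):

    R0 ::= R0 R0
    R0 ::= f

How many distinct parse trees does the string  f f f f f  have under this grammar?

14

Parse trees for f f f f f (showing first 6 of 14):
  [R0 [R0 f] [R0 [R0 f] [R0 [R0 f] [R0 [R0 f] [R0 f]]]]]
  [R0 [R0 f] [R0 [R0 f] [R0 [R0 [R0 f] [R0 f]] [R0 f]]]]
  [R0 [R0 f] [R0 [R0 [R0 f] [R0 f]] [R0 [R0 f] [R0 f]]]]
  [R0 [R0 f] [R0 [R0 [R0 f] [R0 [R0 f] [R0 f]]] [R0 f]]]
  [R0 [R0 f] [R0 [R0 [R0 [R0 f] [R0 f]] [R0 f]] [R0 f]]]
  [R0 [R0 [R0 f] [R0 f]] [R0 [R0 f] [R0 [R0 f] [R0 f]]]]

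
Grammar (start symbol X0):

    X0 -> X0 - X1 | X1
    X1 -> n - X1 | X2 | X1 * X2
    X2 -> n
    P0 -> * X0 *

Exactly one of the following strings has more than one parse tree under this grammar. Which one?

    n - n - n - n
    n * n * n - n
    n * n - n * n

n - n - n - n

n - n - n - n: 8 trees
n * n * n - n: 1 tree
n * n - n * n: 1 tree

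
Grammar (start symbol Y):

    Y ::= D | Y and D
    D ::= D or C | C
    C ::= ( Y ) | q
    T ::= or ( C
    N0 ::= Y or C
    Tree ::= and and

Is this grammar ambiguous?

(T, N0, Tree are unreachable from Y, so their rules don't affect L(Y).) Y → Y and D | D  ;  D → D or C | C  — a left-associative chain with C at the bottom. Each string factors uniquely by precedence.

Unambiguous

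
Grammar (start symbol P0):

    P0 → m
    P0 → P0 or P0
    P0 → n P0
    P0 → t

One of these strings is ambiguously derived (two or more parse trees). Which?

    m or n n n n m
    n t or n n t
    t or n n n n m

n t or n n t

m or n n n n m: 1 tree
n t or n n t: 2 trees
t or n n n n m: 1 tree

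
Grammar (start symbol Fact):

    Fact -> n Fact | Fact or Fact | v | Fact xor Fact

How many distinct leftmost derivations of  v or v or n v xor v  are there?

7

Parse trees for v or v or n v xor v:
  [Fact [Fact v] or [Fact [Fact v] or [Fact n [Fact [Fact v] xor [Fact v]]]]]
  [Fact [Fact v] or [Fact [Fact v] or [Fact [Fact n [Fact v]] xor [Fact v]]]]
  [Fact [Fact v] or [Fact [Fact [Fact v] or [Fact n [Fact v]]] xor [Fact v]]]
  [Fact [Fact [Fact v] or [Fact v]] or [Fact n [Fact [Fact v] xor [Fact v]]]]
  [Fact [Fact [Fact v] or [Fact v]] or [Fact [Fact n [Fact v]] xor [Fact v]]]
  [Fact [Fact [Fact v] or [Fact [Fact v] or [Fact n [Fact v]]]] xor [Fact v]]
  [Fact [Fact [Fact [Fact v] or [Fact v]] or [Fact n [Fact v]]] xor [Fact v]]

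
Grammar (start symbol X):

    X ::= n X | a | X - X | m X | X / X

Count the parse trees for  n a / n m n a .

Parse trees for n a / n m n a:
  [X n [X [X a] / [X n [X m [X n [X a]]]]]]
  [X [X n [X a]] / [X n [X m [X n [X a]]]]]

2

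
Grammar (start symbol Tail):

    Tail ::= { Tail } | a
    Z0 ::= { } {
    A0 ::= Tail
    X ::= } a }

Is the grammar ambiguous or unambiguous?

Only Tail is reachable from Tail; ignoring the rest: L(Tail) is { openⁿ atom closeⁿ : n ≥ 0 }. The bracket depth fixes n, and the derivation is forced at every step.

Unambiguous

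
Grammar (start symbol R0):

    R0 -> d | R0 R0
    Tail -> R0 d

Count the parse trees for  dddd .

5

Parse trees for dddd:
  [R0 [R0 d] [R0 [R0 d] [R0 [R0 d] [R0 d]]]]
  [R0 [R0 d] [R0 [R0 [R0 d] [R0 d]] [R0 d]]]
  [R0 [R0 [R0 d] [R0 d]] [R0 [R0 d] [R0 d]]]
  [R0 [R0 [R0 d] [R0 [R0 d] [R0 d]]] [R0 d]]
  [R0 [R0 [R0 [R0 d] [R0 d]] [R0 d]] [R0 d]]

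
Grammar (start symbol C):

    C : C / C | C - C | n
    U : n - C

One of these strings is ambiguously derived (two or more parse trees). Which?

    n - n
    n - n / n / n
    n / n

n - n / n / n

n - n: 1 tree
n - n / n / n: 5 trees
n / n: 1 tree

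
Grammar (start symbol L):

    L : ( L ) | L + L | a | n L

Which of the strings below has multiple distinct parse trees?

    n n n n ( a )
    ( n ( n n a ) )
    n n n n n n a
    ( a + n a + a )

( a + n a + a )

n n n n ( a ): 1 tree
( n ( n n a ) ): 1 tree
n n n n n n a: 1 tree
( a + n a + a ): 3 trees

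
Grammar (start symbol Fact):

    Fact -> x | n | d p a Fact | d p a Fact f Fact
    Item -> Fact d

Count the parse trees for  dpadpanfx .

2

Parse trees for dpadpanfx:
  [Fact d p a [Fact d p a [Fact n] f [Fact x]]]
  [Fact d p a [Fact d p a [Fact n]] f [Fact x]]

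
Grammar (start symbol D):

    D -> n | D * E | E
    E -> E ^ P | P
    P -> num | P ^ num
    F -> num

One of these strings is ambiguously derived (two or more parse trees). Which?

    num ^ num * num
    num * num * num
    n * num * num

num ^ num * num

num ^ num * num: 2 trees
num * num * num: 1 tree
n * num * num: 1 tree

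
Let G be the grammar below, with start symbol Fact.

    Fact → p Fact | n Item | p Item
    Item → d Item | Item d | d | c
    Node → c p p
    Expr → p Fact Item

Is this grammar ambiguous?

Witness: n d d

Derivation 1: Fact ⇒ n Item ⇒ n d Item ⇒ n d d
Derivation 2: Fact ⇒ n Item ⇒ n Item d ⇒ n d d

Two distinct leftmost derivations for the same string.

Ambiguous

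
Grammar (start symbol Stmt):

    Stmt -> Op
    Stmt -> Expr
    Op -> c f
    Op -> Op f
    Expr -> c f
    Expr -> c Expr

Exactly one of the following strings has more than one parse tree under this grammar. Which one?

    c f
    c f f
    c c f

c f: 2 trees
c f f: 1 tree
c c f: 1 tree

c f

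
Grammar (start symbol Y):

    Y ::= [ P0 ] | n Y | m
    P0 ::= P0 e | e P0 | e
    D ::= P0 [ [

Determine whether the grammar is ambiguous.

Ambiguous

Witness: [ e e ]

Derivation 1: Y ⇒ [ P0 ] ⇒ [ P0 e ] ⇒ [ e e ]
Derivation 2: Y ⇒ [ P0 ] ⇒ [ e P0 ] ⇒ [ e e ]

Two distinct leftmost derivations for the same string.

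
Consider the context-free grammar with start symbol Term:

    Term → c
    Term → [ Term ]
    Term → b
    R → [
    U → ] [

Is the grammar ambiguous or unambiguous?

Only Term is reachable from Term; ignoring the rest: L(Term) is { openⁿ atom closeⁿ : n ≥ 0 }. The bracket depth fixes n, and the derivation is forced at every step.

Unambiguous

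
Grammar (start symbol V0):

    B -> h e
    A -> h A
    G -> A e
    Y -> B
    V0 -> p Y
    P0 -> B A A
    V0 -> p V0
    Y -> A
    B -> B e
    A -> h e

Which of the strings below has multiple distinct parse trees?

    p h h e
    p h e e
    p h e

p h h e: 1 tree
p h e e: 1 tree
p h e: 2 trees

p h e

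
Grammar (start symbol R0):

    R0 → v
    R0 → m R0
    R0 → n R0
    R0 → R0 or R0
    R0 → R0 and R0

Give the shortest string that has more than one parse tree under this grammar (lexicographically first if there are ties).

m v and v

length 1: no string has ≥2 trees
length 2: no string has ≥2 trees
length 3: no string has ≥2 trees
length 4: m v and v has 2 parse trees

Two derivations of m v and v:
  R0 ⇒ m R0 ⇒ m R0 and R0 ⇒ m v and R0 ⇒ m v and v
  R0 ⇒ R0 and R0 ⇒ m R0 and R0 ⇒ m v and R0 ⇒ m v and v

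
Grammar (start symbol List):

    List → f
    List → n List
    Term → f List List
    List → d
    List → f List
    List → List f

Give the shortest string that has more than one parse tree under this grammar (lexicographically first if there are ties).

f f

length 1: no string has ≥2 trees
length 2: f f has 2 parse trees

Two derivations of f f:
  List ⇒ f List ⇒ f f
  List ⇒ List f ⇒ f f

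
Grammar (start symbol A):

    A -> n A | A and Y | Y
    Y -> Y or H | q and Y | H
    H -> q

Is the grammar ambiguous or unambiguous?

Witness: q and q

Derivation 1: A ⇒ A and Y ⇒ Y and Y ⇒ H and Y ⇒ q and Y ⇒ q and H ⇒ q and q
Derivation 2: A ⇒ Y ⇒ q and Y ⇒ q and H ⇒ q and q

Two distinct leftmost derivations for the same string.

Ambiguous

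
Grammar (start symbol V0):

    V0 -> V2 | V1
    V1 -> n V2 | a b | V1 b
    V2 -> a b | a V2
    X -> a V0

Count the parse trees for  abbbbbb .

1

Parse trees for abbbbbb:
  [V0 [V1 [V1 [V1 [V1 [V1 [V1 a b] b] b] b] b] b]]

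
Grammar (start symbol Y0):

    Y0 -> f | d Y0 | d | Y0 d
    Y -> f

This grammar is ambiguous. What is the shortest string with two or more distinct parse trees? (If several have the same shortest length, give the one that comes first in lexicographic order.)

d d

length 1: no string has ≥2 trees
length 2: d d has 2 parse trees

Two derivations of d d:
  Y0 ⇒ d Y0 ⇒ d d
  Y0 ⇒ Y0 d ⇒ d d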